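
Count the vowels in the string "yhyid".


Input string: 'yhyid'
Operation: count vowels (a, e, i, o, u)
Scan: s[0]='y', s[1]='h', s[2]='y', s[3]='i' (vowel), s[4]='d'
Vowels found: 1
Result: 1


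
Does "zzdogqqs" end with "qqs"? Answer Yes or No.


Input string: 'zzdogqqs'
Suffix to check: 'qqs'
Last 3 characters of input: 'qqs'
Match: True
Result: Yes


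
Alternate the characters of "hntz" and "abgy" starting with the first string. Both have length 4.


String 1: 'hntz'
String 2: 'abgy'
Operation: alternate characters
Pairs: 'h'+'a', 'n'+'b', 't'+'g', 'z'+'y'
Result: hanbtgzy


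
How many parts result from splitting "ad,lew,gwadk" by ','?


Input string: 'ad,lew,gwadk'
Delimiter: ','
Split result: 'ad', 'lew', 'gwadk'
Number of parts: 3


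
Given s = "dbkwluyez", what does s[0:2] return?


Input string: 'dbkwluyez'
Operation: slice [0:2]
Extract characters: s[0]='d', s[1]='b'
Result: db


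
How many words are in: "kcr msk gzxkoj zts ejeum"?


Input string: 'kcr msk gzxkoj zts ejeum'
Operation: split by spaces
Words found: 'kcr', 'msk', 'gzxkoj', 'zts', 'ejeum'
Word count: 5


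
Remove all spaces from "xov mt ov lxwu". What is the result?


Input string: 'xov mt ov lxwu'
Operation: remove all spaces
Words: 'xov', 'mt', 'ov', 'lxwu'
Join without spaces: xovmtovlxwu


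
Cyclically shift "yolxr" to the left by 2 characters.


Input: 'yolxr', shift = 2
Operation: split at index 2 and swap parts
Front part s[0:2] = 'yo'
Back part s[2:] = 'lxr'
Rotated = back + front = 'lxr' + 'yo'
Result: lxryo


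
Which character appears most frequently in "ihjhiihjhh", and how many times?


Input: 'ihjhiihjhh'
Operation: tally each character
Counts: 'h':5, 'i':3, 'j':2
Maximum: 'h' appears 5 times


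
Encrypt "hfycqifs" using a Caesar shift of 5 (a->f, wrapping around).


Input: 'hfycqifs', shift = 5
Operation: for each letter, (position + 5) mod 26
Mapping: 'h'(7+5=12)->'m', 'f'(5+5=10)->'k', 'y'(24+5=29, 29 mod 26=3)->'d', 'c'(2+5=7)->'h', 'q'(16+5=21)->'v', 'i'(8+5=13)->'n', 'f'(5+5=10)->'k', 's'(18+5=23)->'x'
Result: mkdhvnkx


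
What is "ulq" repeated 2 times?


Input string: 'ulq'
Operation: repeat 2 times
Concatenation: 'ulq' + 'ulq'
Result: ulqulq


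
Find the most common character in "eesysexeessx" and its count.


Input: 'eesysexeessx'
Operation: tally each character
Counts: 'e':5, 's':4, 'x':2, 'y':1
Maximum: 'e' appears 5 times


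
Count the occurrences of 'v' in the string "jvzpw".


Input string: 'jvzpw'
Target character: 'v'
Scan each position: s[1]='v'
Matches found at indices: 1
Total: 1


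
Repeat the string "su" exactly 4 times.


Input string: 'su'
Operation: repeat 4 times
Concatenation: 'su' + 'su' + 'su' + 'su'
Result: susususu


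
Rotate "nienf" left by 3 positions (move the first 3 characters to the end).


Input: 'nienf', shift = 3
Operation: split at index 3 and swap parts
Front part s[0:3] = 'nie'
Back part s[3:] = 'nf'
Rotated = back + front = 'nf' + 'nie'
Result: nfnie


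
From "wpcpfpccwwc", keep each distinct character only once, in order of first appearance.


Input: 'wpcpfpccwwc'
Operation: keep first occurrence of each character
Scan: s[0]='w' new -> keep; s[1]='p' new -> keep; s[2]='c' new -> keep; s[3]='p' seen -> skip; s[4]='f' new -> keep; s[5]='p' seen -> skip; s[6]='c' seen -> skip; s[7]='c' seen -> skip; s[8]='w' seen -> skip; s[9]='w' seen -> skip; s[10]='c' seen -> skip
Result: wpcf


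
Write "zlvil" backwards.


Input string: 'zlvil'
Operation: reverse character order
Original order: 'z' -> 'l' -> 'v' -> 'i' -> 'l'
Reversed order: 'l' -> 'i' -> 'v' -> 'l' -> 'z'
Result: livlz


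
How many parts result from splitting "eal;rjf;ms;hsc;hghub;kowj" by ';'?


Input string: 'eal;rjf;ms;hsc;hghub;kowj'
Delimiter: ';'
Split result: 'eal', 'rjf', 'ms', 'hsc', 'hghub', 'kowj'
Number of parts: 6


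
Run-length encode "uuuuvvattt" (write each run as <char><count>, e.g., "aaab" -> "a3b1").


Input: 'uuuuvvattt'
Operation: identify consecutive runs
Runs: 'uuuu' -> u4, 'vv' -> v2, 'a' -> a1, 'ttt' -> t3
Encoded: u4v2a1t3


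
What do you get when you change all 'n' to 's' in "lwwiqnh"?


Input string: 'lwwiqnh'
Operation: replace 'n' with 's'
Positions of 'n': 5
After replacement: lwwiqsh


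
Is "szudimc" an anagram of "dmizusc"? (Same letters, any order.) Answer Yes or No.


String 1: 'dmizusc' -> sorted: 'cdimsuz'
String 2: 'szudimc' -> sorted: 'cdimsuz'
Compare sorted forms: 'cdimsuz' == 'cdimsuz'
Anagram: Yes


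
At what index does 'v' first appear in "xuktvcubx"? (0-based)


Input string: 'xuktvcubx'
Target: 'v'
Scanning left to right: s[0]='x', s[1]='u', s[2]='k', s[3]='t', s[4]='v'
First match at index: 4


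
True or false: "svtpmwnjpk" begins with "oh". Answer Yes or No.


Input string: 'svtpmwnjpk'
Prefix to check: 'oh'
First 2 characters of input: 'sv'
Match: False
Result: No


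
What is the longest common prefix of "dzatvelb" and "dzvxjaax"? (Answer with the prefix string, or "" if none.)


String 1: 'dzatvelb'
String 2: 'dzvxjaax'
Compare position by position:
pos 0: 'd' vs 'd' match
pos 1: 'z' vs 'z' match
pos 2: 'a' vs 'v' differ -> stop
Longest common prefix: "dz" (length 2)


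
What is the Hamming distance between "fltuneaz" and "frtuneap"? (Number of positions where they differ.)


String 1: 'fltuneaz'
String 2: 'frtuneap'
Compare each position: pos 0: 'f'=='f', pos 1: 'l'!='r', pos 2: 't'=='t', pos 3: 'u'=='u', pos 4: 'n'=='n', pos 5: 'e'=='e', pos 6: 'a'=='a', pos 7: 'z'!='p'
Differing positions: 2
Hamming distance: 2


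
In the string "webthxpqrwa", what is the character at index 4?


Input string: 'webthxpqrwa'
Operation: get character at index 4
Index mapping: s[0]='w', s[1]='e', s[2]='b', s[3]='t', s[4]='h'
Result: 'h'


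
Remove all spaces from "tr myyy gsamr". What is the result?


Input string: 'tr myyy gsamr'
Operation: remove all spaces
Words: 'tr', 'myyy', 'gsamr'
Join without spaces: trmyyygsamr


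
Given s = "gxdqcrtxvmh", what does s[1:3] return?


Input string: 'gxdqcrtxvmh'
Operation: slice [1:3]
Extract characters: s[1]='x', s[2]='d'
Result: xd


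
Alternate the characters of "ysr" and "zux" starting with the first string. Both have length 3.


String 1: 'ysr'
String 2: 'zux'
Operation: alternate characters
Pairs: 'y'+'z', 's'+'u', 'r'+'x'
Result: yzsurx


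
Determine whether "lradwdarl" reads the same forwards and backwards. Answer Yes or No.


Input string: 'lradwdarl'
Reversed: 'lradwdarl'
Compare pairs: s[0]='l' vs s[8]='l' (match), s[1]='r' vs s[7]='r' (match), s[2]='a' vs s[6]='a' (match), s[3]='d' vs s[5]='d' (match)
Palindrome: Yes


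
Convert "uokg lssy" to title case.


Input string: 'uokg lssy'
Operation: capitalize first letter of each word
Word transformations: 'uokg'->'Uokg', 'lssy'->'Lssy'
Result: Uokg Lssy


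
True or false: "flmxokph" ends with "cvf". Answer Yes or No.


Input string: 'flmxokph'
Suffix to check: 'cvf'
Last 3 characters of input: 'kph'
Match: False
Result: No


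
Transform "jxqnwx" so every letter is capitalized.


Input string: 'jxqnwx'
Operation: convert each letter to uppercase
Mapping: 'j'->'J', 'x'->'X', 'q'->'Q', 'n'->'N', 'w'->'W', 'x'->'X'
Result: JXQNWX


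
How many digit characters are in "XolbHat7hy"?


Input string: 'XolbHat7hy'
Operation: count digit characters (0-9)
Scan: 'X', 'o', 'l', 'b', 'H', 'a', 't', '7'(digit), 'h', 'y'
Digits found: 1
Result: 1


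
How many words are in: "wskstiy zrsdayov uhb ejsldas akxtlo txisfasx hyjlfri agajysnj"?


Input string: 'wskstiy zrsdayov uhb ejsldas akxtlo txisfasx hyjlfri agajysnj'
Operation: split by spaces
Words found: 'wskstiy', 'zrsdayov', 'uhb', 'ejsldas', 'akxtlo', 'txisfasx', 'hyjlfri', 'agajysnj'
Word count: 8


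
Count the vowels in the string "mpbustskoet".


Input string: 'mpbustskoet'
Operation: count vowels (a, e, i, o, u)
Scan: s[0]='m', s[1]='p', s[2]='b', s[3]='u' (vowel), s[4]='s', s[5]='t', s[6]='s', s[7]='k', s[8]='o' (vowel), s[9]='e' (vowel), s[10]='t'
Vowels found: 3
Result: 3


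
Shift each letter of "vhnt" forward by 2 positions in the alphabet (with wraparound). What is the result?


Input: 'vhnt', shift = 2
Operation: for each letter, (position + 2) mod 26
Mapping: 'v'(21+2=23)->'x', 'h'(7+2=9)->'j', 'n'(13+2=15)->'p', 't'(19+2=21)->'v'
Result: xjpv


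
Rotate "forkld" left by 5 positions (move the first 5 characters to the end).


Input: 'forkld', shift = 5
Operation: split at index 5 and swap parts
Front part s[0:5] = 'forkl'
Back part s[5:] = 'd'
Rotated = back + front = 'd' + 'forkl'
Result: dforkl


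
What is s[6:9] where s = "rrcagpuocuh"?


Input string: 'rrcagpuocuh'
Operation: slice [6:9]
Extract characters: s[6]='u', s[7]='o', s[8]='c'
Result: uoc


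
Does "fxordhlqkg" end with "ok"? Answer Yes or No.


Input string: 'fxordhlqkg'
Suffix to check: 'ok'
Last 2 characters of input: 'kg'
Match: False
Result: No


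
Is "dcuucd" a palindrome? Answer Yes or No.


Input string: 'dcuucd'
Reversed: 'dcuucd'
Compare pairs: s[0]='d' vs s[5]='d' (match), s[1]='c' vs s[4]='c' (match), s[2]='u' vs s[3]='u' (match)
Palindrome: Yes


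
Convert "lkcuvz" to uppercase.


Input string: 'lkcuvz'
Operation: convert each letter to uppercase
Mapping: 'l'->'L', 'k'->'K', 'c'->'C', 'u'->'U', 'v'->'V', 'z'->'Z'
Result: LKCUVZ


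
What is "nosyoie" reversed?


Input string: 'nosyoie'
Operation: reverse character order
Original order: 'n' -> 'o' -> 's' -> 'y' -> 'o' -> 'i' -> 'e'
Reversed order: 'e' -> 'i' -> 'o' -> 'y' -> 's' -> 'o' -> 'n'
Result: eioyson


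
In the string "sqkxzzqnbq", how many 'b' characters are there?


Input string: 'sqkxzzqnbq'
Target character: 'b'
Scan each position: s[8]='b'
Matches found at indices: 8
Total: 1


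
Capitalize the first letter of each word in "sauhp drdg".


Input string: 'sauhp drdg'
Operation: capitalize first letter of each word
Word transformations: 'sauhp'->'Sauhp', 'drdg'->'Drdg'
Result: Sauhp Drdg


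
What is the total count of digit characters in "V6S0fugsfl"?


Input string: 'V6S0fugsfl'
Operation: count digit characters (0-9)
Scan: 'V', '6'(digit), 'S', '0'(digit), 'f', 'u', 'g', 's', 'f', 'l'
Digits found: 2
Result: 2


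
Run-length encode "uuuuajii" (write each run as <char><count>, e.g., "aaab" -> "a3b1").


Input: 'uuuuajii'
Operation: identify consecutive runs
Runs: 'uuuu' -> u4, 'a' -> a1, 'j' -> j1, 'ii' -> i2
Encoded: u4a1j1i2


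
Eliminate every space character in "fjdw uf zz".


Input string: 'fjdw uf zz'
Operation: remove all spaces
Words: 'fjdw', 'uf', 'zz'
Join without spaces: fjdwufzz


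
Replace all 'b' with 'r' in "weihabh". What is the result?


Input string: 'weihabh'
Operation: replace 'b' with 'r'
Positions of 'b': 5
After replacement: weiharh


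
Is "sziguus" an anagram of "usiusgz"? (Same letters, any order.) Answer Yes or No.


String 1: 'usiusgz' -> sorted: 'gissuuz'
String 2: 'sziguus' -> sorted: 'gissuuz'
Compare sorted forms: 'gissuuz' == 'gissuuz'
Anagram: Yes


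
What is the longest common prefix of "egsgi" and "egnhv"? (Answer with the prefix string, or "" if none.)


String 1: 'egsgi'
String 2: 'egnhv'
Compare position by position:
pos 0: 'e' vs 'e' match
pos 1: 'g' vs 'g' match
pos 2: 's' vs 'n' differ -> stop
Longest common prefix: "eg" (length 2)


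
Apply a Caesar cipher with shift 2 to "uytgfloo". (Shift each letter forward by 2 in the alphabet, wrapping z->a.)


Input: 'uytgfloo', shift = 2
Operation: for each letter, (position + 2) mod 26
Mapping: 'u'(20+2=22)->'w', 'y'(24+2=26, 26 mod 26=0)->'a', 't'(19+2=21)->'v', 'g'(6+2=8)->'i', 'f'(5+2=7)->'h', 'l'(11+2=13)->'n', 'o'(14+2=16)->'q', 'o'(14+2=16)->'q'
Result: wavihnqq


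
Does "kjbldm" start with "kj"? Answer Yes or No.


Input string: 'kjbldm'
Prefix to check: 'kj'
First 2 characters of input: 'kj'
Match: True
Result: Yes


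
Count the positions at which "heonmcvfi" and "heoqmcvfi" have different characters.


String 1: 'heonmcvfi'
String 2: 'heoqmcvfi'
Compare each position: pos 0: 'h'=='h', pos 1: 'e'=='e', pos 2: 'o'=='o', pos 3: 'n'!='q', pos 4: 'm'=='m', pos 5: 'c'=='c', pos 6: 'v'=='v', pos 7: 'f'=='f', pos 8: 'i'=='i'
Differing positions: 1
Hamming distance: 1


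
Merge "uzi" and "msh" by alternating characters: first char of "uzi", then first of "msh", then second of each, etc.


String 1: 'uzi'
String 2: 'msh'
Operation: alternate characters
Pairs: 'u'+'m', 'z'+'s', 'i'+'h'
Result: umzsih


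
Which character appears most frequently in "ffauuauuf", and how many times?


Input: 'ffauuauuf'
Operation: tally each character
Counts: 'a':2, 'f':3, 'u':4
Maximum: 'u' appears 4 times


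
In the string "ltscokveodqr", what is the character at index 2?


Input string: 'ltscokveodqr'
Operation: get character at index 2
Index mapping: s[0]='l', s[1]='t', s[2]='s'
Result: 's'


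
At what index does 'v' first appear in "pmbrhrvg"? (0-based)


Input string: 'pmbrhrvg'
Target: 'v'
Scanning left to right: s[0]='p', s[1]='m', s[2]='b', s[3]='r', s[4]='h', s[5]='r', s[6]='v'
First match at index: 6


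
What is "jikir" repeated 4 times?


Input string: 'jikir'
Operation: repeat 4 times
Concatenation: 'jikir' + 'jikir' + 'jikir' + 'jikir'
Result: jikirjikirjikirjikir


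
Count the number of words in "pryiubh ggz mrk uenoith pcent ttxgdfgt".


Input string: 'pryiubh ggz mrk uenoith pcent ttxgdfgt'
Operation: split by spaces
Words found: 'pryiubh', 'ggz', 'mrk', 'uenoith', 'pcent', 'ttxgdfgt'
Word count: 6


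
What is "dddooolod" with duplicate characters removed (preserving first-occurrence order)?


Input: 'dddooolod'
Operation: keep first occurrence of each character
Scan: s[0]='d' new -> keep; s[1]='d' seen -> skip; s[2]='d' seen -> skip; s[3]='o' new -> keep; s[4]='o' seen -> skip; s[5]='o' seen -> skip; s[6]='l' new -> keep; s[7]='o' seen -> skip; s[8]='d' seen -> skip
Result: dol


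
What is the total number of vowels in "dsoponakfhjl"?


Input string: 'dsoponakfhjl'
Operation: count vowels (a, e, i, o, u)
Scan: s[0]='d', s[1]='s', s[2]='o' (vowel), s[3]='p', s[4]='o' (vowel), s[5]='n', s[6]='a' (vowel), s[7]='k', s[8]='f', s[9]='h', s[10]='j', s[11]='l'
Vowels found: 3
Result: 3


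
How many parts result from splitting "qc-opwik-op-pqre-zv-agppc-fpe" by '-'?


Input string: 'qc-opwik-op-pqre-zv-agppc-fpe'
Delimiter: '-'
Split result: 'qc', 'opwik', 'op', 'pqre', 'zv', 'agppc', 'fpe'
Number of parts: 7


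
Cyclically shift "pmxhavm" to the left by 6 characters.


Input: 'pmxhavm', shift = 6
Operation: split at index 6 and swap parts
Front part s[0:6] = 'pmxhav'
Back part s[6:] = 'm'
Rotated = back + front = 'm' + 'pmxhav'
Result: mpmxhav


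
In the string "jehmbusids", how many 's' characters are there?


Input string: 'jehmbusids'
Target character: 's'
Scan each position: s[6]='s', s[9]='s'
Matches found at indices: 6, 9
Total: 2


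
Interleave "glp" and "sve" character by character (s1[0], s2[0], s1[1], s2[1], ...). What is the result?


String 1: 'glp'
String 2: 'sve'
Operation: alternate characters
Pairs: 'g'+'s', 'l'+'v', 'p'+'e'
Result: gslvpe


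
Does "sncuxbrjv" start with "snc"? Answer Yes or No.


Input string: 'sncuxbrjv'
Prefix to check: 'snc'
First 3 characters of input: 'snc'
Match: True
Result: Yes


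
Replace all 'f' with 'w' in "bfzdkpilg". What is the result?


Input string: 'bfzdkpilg'
Operation: replace 'f' with 'w'
Positions of 'f': 1
After replacement: bwzdkpilg


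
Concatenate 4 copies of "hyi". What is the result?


Input string: 'hyi'
Operation: repeat 4 times
Concatenation: 'hyi' + 'hyi' + 'hyi' + 'hyi'
Result: hyihyihyihyi


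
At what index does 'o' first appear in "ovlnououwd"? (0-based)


Input string: 'ovlnououwd'
Target: 'o'
Scanning left to right: s[0]='o'
First match at index: 0


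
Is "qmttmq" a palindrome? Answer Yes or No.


Input string: 'qmttmq'
Reversed: 'qmttmq'
Compare pairs: s[0]='q' vs s[5]='q' (match), s[1]='m' vs s[4]='m' (match), s[2]='t' vs s[3]='t' (match)
Palindrome: Yes


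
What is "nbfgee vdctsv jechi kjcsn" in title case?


Input string: 'nbfgee vdctsv jechi kjcsn'
Operation: capitalize first letter of each word
Word transformations: 'nbfgee'->'Nbfgee', 'vdctsv'->'Vdctsv', 'jechi'->'Jechi', 'kjcsn'->'Kjcsn'
Result: Nbfgee Vdctsv Jechi Kjcsn


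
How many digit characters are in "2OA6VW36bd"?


Input string: '2OA6VW36bd'
Operation: count digit characters (0-9)
Scan: '2'(digit), 'O', 'A', '6'(digit), 'V', 'W', '3'(digit), '6'(digit), 'b', 'd'
Digits found: 4
Result: 4


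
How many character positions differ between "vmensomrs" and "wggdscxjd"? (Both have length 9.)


String 1: 'vmensomrs'
String 2: 'wggdscxjd'
Compare each position: pos 0: 'v'!='w', pos 1: 'm'!='g', pos 2: 'e'!='g', pos 3: 'n'!='d', pos 4: 's'=='s', pos 5: 'o'!='c', pos 6: 'm'!='x', pos 7: 'r'!='j', pos 8: 's'!='d'
Differing positions: 8
Hamming distance: 8


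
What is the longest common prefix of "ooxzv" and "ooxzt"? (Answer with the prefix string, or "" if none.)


String 1: 'ooxzv'
String 2: 'ooxzt'
Compare position by position:
pos 0: 'o' vs 'o' match
pos 1: 'o' vs 'o' match
pos 2: 'x' vs 'x' match
pos 3: 'z' vs 'z' match
pos 4: 'v' vs 't' differ -> stop
Longest common prefix: "ooxz" (length 4)


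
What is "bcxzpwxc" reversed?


Input string: 'bcxzpwxc'
Operation: reverse character order
Original order: 'b' -> 'c' -> 'x' -> 'z' -> 'p' -> 'w' -> 'x' -> 'c'
Reversed order: 'c' -> 'x' -> 'w' -> 'p' -> 'z' -> 'x' -> 'c' -> 'b'
Result: cxwpzxcb


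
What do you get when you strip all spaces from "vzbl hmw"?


Input string: 'vzbl hmw'
Operation: remove all spaces
Words: 'vzbl', 'hmw'
Join without spaces: vzblhmw


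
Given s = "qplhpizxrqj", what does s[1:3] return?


Input string: 'qplhpizxrqj'
Operation: slice [1:3]
Extract characters: s[1]='p', s[2]='l'
Result: pl


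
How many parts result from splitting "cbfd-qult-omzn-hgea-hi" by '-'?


Input string: 'cbfd-qult-omzn-hgea-hi'
Delimiter: '-'
Split result: 'cbfd', 'qult', 'omzn', 'hgea', 'hi'
Number of parts: 5


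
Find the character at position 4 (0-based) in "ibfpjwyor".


Input string: 'ibfpjwyor'
Operation: get character at index 4
Index mapping: s[0]='i', s[1]='b', s[2]='f', s[3]='p', s[4]='j'
Result: 'j'


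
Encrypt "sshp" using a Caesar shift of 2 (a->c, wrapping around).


Input: 'sshp', shift = 2
Operation: for each letter, (position + 2) mod 26
Mapping: 's'(18+2=20)->'u', 's'(18+2=20)->'u', 'h'(7+2=9)->'j', 'p'(15+2=17)->'r'
Result: uujr


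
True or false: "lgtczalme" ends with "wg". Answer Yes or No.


Input string: 'lgtczalme'
Suffix to check: 'wg'
Last 2 characters of input: 'me'
Match: False
Result: No


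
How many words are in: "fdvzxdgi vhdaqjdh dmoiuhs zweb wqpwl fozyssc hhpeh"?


Input string: 'fdvzxdgi vhdaqjdh dmoiuhs zweb wqpwl fozyssc hhpeh'
Operation: split by spaces
Words found: 'fdvzxdgi', 'vhdaqjdh', 'dmoiuhs', 'zweb', 'wqpwl', 'fozyssc', 'hhpeh'
Word count: 7


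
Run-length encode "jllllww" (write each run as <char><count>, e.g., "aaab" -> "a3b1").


Input: 'jllllww'
Operation: identify consecutive runs
Runs: 'j' -> j1, 'llll' -> l4, 'ww' -> w2
Encoded: j1l4w2


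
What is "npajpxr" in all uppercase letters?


Input string: 'npajpxr'
Operation: convert each letter to uppercase
Mapping: 'n'->'N', 'p'->'P', 'a'->'A', 'j'->'J', 'p'->'P', 'x'->'X', 'r'->'R'
Result: NPAJPXR


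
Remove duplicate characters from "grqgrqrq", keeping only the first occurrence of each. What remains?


Input: 'grqgrqrq'
Operation: keep first occurrence of each character
Scan: s[0]='g' new -> keep; s[1]='r' new -> keep; s[2]='q' new -> keep; s[3]='g' seen -> skip; s[4]='r' seen -> skip; s[5]='q' seen -> skip; s[6]='r' seen -> skip; s[7]='q' seen -> skip
Result: grq


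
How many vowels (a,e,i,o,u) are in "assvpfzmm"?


Input string: 'assvpfzmm'
Operation: count vowels (a, e, i, o, u)
Scan: s[0]='a' (vowel), s[1]='s', s[2]='s', s[3]='v', s[4]='p', s[5]='f', s[6]='z', s[7]='m', s[8]='m'
Vowels found: 1
Result: 1


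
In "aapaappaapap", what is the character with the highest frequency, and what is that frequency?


Input: 'aapaappaapap'
Operation: tally each character
Counts: 'a':7, 'p':5
Maximum: 'a' appears 7 times


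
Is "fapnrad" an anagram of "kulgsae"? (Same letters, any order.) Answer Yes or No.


String 1: 'kulgsae' -> sorted: 'aegklsu'
String 2: 'fapnrad' -> sorted: 'aadfnpr'
Compare sorted forms: 'aegklsu' != 'aadfnpr'
Anagram: No


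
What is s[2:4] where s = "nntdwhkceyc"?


Input string: 'nntdwhkceyc'
Operation: slice [2:4]
Extract characters: s[2]='t', s[3]='d'
Result: td


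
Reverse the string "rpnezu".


Input string: 'rpnezu'
Operation: reverse character order
Original order: 'r' -> 'p' -> 'n' -> 'e' -> 'z' -> 'u'
Reversed order: 'u' -> 'z' -> 'e' -> 'n' -> 'p' -> 'r'
Result: uzenpr


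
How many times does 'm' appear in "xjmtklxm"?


Input string: 'xjmtklxm'
Target character: 'm'
Scan each position: s[2]='m', s[7]='m'
Matches found at indices: 2, 7
Total: 2


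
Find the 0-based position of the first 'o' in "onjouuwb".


Input string: 'onjouuwb'
Target: 'o'
Scanning left to right: s[0]='o'
First match at index: 0


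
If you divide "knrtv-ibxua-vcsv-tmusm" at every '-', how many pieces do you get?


Input string: 'knrtv-ibxua-vcsv-tmusm'
Delimiter: '-'
Split result: 'knrtv', 'ibxua', 'vcsv', 'tmusm'
Number of parts: 4


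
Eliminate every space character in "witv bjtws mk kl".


Input string: 'witv bjtws mk kl'
Operation: remove all spaces
Words: 'witv', 'bjtws', 'mk', 'kl'
Join without spaces: witvbjtwsmkkl


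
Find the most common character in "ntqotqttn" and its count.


Input: 'ntqotqttn'
Operation: tally each character
Counts: 'n':2, 'o':1, 'q':2, 't':4
Maximum: 't' appears 4 times


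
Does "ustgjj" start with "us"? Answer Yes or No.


Input string: 'ustgjj'
Prefix to check: 'us'
First 2 characters of input: 'us'
Match: True
Result: Yes


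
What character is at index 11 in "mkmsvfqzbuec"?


Input string: 'mkmsvfqzbuec'
Operation: get character at index 11
Index mapping: s[0]='m', s[1]='k', s[2]='m', s[3]='s', s[4]='v', s[5]='f', s[6]='q', s[7]='z', s[8]='b', s[9]='u', s[10]='e', s[11]='c'
Result: 'c'


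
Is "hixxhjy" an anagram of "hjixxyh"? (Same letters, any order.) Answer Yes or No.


String 1: 'hjixxyh' -> sorted: 'hhijxxy'
String 2: 'hixxhjy' -> sorted: 'hhijxxy'
Compare sorted forms: 'hhijxxy' == 'hhijxxy'
Anagram: Yes


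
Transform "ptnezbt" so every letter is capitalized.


Input string: 'ptnezbt'
Operation: convert each letter to uppercase
Mapping: 'p'->'P', 't'->'T', 'n'->'N', 'e'->'E', 'z'->'Z', 'b'->'B', 't'->'T'
Result: PTNEZBT


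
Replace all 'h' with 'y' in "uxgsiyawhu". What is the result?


Input string: 'uxgsiyawhu'
Operation: replace 'h' with 'y'
Positions of 'h': 8
After replacement: uxgsiyawyu


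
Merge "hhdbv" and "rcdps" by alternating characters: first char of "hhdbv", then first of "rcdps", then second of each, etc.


String 1: 'hhdbv'
String 2: 'rcdps'
Operation: alternate characters
Pairs: 'h'+'r', 'h'+'c', 'd'+'d', 'b'+'p', 'v'+'s'
Result: hrhcddbpvs


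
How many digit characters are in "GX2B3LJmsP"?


Input string: 'GX2B3LJmsP'
Operation: count digit characters (0-9)
Scan: 'G', 'X', '2'(digit), 'B', '3'(digit), 'L', 'J', 'm', 's', 'P'
Digits found: 2
Result: 2


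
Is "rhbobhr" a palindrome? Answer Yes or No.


Input string: 'rhbobhr'
Reversed: 'rhbobhr'
Compare pairs: s[0]='r' vs s[6]='r' (match), s[1]='h' vs s[5]='h' (match), s[2]='b' vs s[4]='b' (match)
Palindrome: Yes


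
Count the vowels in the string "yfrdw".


Input string: 'yfrdw'
Operation: count vowels (a, e, i, o, u)
Scan: s[0]='y', s[1]='f', s[2]='r', s[3]='d', s[4]='w'
Vowels found: 0
Result: 0


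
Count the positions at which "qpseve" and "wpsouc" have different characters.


String 1: 'qpseve'
String 2: 'wpsouc'
Compare each position: pos 0: 'q'!='w', pos 1: 'p'=='p', pos 2: 's'=='s', pos 3: 'e'!='o', pos 4: 'v'!='u', pos 5: 'e'!='c'
Differing positions: 4
Hamming distance: 4


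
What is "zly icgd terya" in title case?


Input string: 'zly icgd terya'
Operation: capitalize first letter of each word
Word transformations: 'zly'->'Zly', 'icgd'->'Icgd', 'terya'->'Terya'
Result: Zly Icgd Terya


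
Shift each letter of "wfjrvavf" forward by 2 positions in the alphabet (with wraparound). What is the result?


Input: 'wfjrvavf', shift = 2
Operation: for each letter, (position + 2) mod 26
Mapping: 'w'(22+2=24)->'y', 'f'(5+2=7)->'h', 'j'(9+2=11)->'l', 'r'(17+2=19)->'t', 'v'(21+2=23)->'x', 'a'(0+2=2)->'c', 'v'(21+2=23)->'x', 'f'(5+2=7)->'h'
Result: yhltxcxh


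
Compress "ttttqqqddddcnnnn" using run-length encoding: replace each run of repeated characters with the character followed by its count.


Input: 'ttttqqqddddcnnnn'
Operation: identify consecutive runs
Runs: 'tttt' -> t4, 'qqq' -> q3, 'dddd' -> d4, 'c' -> c1, 'nnnn' -> n4
Encoded: t4q3d4c1n4


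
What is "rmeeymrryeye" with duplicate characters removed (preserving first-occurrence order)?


Input: 'rmeeymrryeye'
Operation: keep first occurrence of each character
Scan: s[0]='r' new -> keep; s[1]='m' new -> keep; s[2]='e' new -> keep; s[3]='e' seen -> skip; s[4]='y' new -> keep; s[5]='m' seen -> skip; s[6]='r' seen -> skip; s[7]='r' seen -> skip; s[8]='y' seen -> skip; s[9]='e' seen -> skip; s[10]='y' seen -> skip; s[11]='e' seen -> skip
Result: rmey


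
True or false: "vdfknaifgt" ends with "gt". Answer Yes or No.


Input string: 'vdfknaifgt'
Suffix to check: 'gt'
Last 2 characters of input: 'gt'
Match: True
Result: Yes


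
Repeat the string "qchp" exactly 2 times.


Input string: 'qchp'
Operation: repeat 2 times
Concatenation: 'qchp' + 'qchp'
Result: qchpqchp


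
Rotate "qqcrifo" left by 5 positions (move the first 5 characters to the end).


Input: 'qqcrifo', shift = 5
Operation: split at index 5 and swap parts
Front part s[0:5] = 'qqcri'
Back part s[5:] = 'fo'
Rotated = back + front = 'fo' + 'qqcri'
Result: foqqcri


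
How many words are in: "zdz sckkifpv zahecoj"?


Input string: 'zdz sckkifpv zahecoj'
Operation: split by spaces
Words found: 'zdz', 'sckkifpv', 'zahecoj'
Word count: 3


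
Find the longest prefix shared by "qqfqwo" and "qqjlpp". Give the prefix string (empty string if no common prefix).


String 1: 'qqfqwo'
String 2: 'qqjlpp'
Compare position by position:
pos 0: 'q' vs 'q' match
pos 1: 'q' vs 'q' match
pos 2: 'f' vs 'j' differ -> stop
Longest common prefix: "qq" (length 2)


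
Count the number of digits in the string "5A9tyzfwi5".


Input string: '5A9tyzfwi5'
Operation: count digit characters (0-9)
Scan: '5'(digit), 'A', '9'(digit), 't', 'y', 'z', 'f', 'w', 'i', '5'(digit)
Digits found: 3
Result: 3


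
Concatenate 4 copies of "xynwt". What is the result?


Input string: 'xynwt'
Operation: repeat 4 times
Concatenation: 'xynwt' + 'xynwt' + 'xynwt' + 'xynwt'
Result: xynwtxynwtxynwtxynwt


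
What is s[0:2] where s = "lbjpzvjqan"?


Input string: 'lbjpzvjqan'
Operation: slice [0:2]
Extract characters: s[0]='l', s[1]='b'
Result: lb


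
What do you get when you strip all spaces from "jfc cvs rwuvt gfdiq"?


Input string: 'jfc cvs rwuvt gfdiq'
Operation: remove all spaces
Words: 'jfc', 'cvs', 'rwuvt', 'gfdiq'
Join without spaces: jfccvsrwuvtgfdiq


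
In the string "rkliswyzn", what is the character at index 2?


Input string: 'rkliswyzn'
Operation: get character at index 2
Index mapping: s[0]='r', s[1]='k', s[2]='l'
Result: 'l'


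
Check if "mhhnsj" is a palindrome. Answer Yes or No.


Input string: 'mhhnsj'
Reversed: 'jsnhhm'
Compare pairs: s[0]='m' vs s[5]='j' (mismatch), s[1]='h' vs s[4]='s' (mismatch), s[2]='h' vs s[3]='n' (mismatch)
Palindrome: No


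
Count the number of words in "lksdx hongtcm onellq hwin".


Input string: 'lksdx hongtcm onellq hwin'
Operation: split by spaces
Words found: 'lksdx', 'hongtcm', 'onellq', 'hwin'
Word count: 4


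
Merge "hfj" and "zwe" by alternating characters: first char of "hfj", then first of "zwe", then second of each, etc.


String 1: 'hfj'
String 2: 'zwe'
Operation: alternate characters
Pairs: 'h'+'z', 'f'+'w', 'j'+'e'
Result: hzfwje


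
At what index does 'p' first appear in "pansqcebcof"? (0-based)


Input string: 'pansqcebcof'
Target: 'p'
Scanning left to right: s[0]='p'
First match at index: 0


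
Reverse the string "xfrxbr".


Input string: 'xfrxbr'
Operation: reverse character order
Original order: 'x' -> 'f' -> 'r' -> 'x' -> 'b' -> 'r'
Reversed order: 'r' -> 'b' -> 'x' -> 'r' -> 'f' -> 'x'
Result: rbxrfx


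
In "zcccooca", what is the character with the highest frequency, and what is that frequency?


Input: 'zcccooca'
Operation: tally each character
Counts: 'a':1, 'c':4, 'o':2, 'z':1
Maximum: 'c' appears 4 times


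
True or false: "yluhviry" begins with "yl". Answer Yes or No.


Input string: 'yluhviry'
Prefix to check: 'yl'
First 2 characters of input: 'yl'
Match: True
Result: Yes


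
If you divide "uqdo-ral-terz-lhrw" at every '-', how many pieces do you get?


Input string: 'uqdo-ral-terz-lhrw'
Delimiter: '-'
Split result: 'uqdo', 'ral', 'terz', 'lhrw'
Number of parts: 4


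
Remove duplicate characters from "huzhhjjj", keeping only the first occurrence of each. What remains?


Input: 'huzhhjjj'
Operation: keep first occurrence of each character
Scan: s[0]='h' new -> keep; s[1]='u' new -> keep; s[2]='z' new -> keep; s[3]='h' seen -> skip; s[4]='h' seen -> skip; s[5]='j' new -> keep; s[6]='j' seen -> skip; s[7]='j' seen -> skip
Result: huzj


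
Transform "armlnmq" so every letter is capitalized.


Input string: 'armlnmq'
Operation: convert each letter to uppercase
Mapping: 'a'->'A', 'r'->'R', 'm'->'M', 'l'->'L', 'n'->'N', 'm'->'M', 'q'->'Q'
Result: ARMLNMQ


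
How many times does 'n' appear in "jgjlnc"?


Input string: 'jgjlnc'
Target character: 'n'
Scan each position: s[4]='n'
Matches found at indices: 4
Total: 1


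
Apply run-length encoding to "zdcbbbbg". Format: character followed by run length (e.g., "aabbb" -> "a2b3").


Input: 'zdcbbbbg'
Operation: identify consecutive runs
Runs: 'z' -> z1, 'd' -> d1, 'c' -> c1, 'bbbb' -> b4, 'g' -> g1
Encoded: z1d1c1b4g1


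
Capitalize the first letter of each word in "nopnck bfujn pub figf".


Input string: 'nopnck bfujn pub figf'
Operation: capitalize first letter of each word
Word transformations: 'nopnck'->'Nopnck', 'bfujn'->'Bfujn', 'pub'->'Pub', 'figf'->'Figf'
Result: Nopnck Bfujn Pub Figf


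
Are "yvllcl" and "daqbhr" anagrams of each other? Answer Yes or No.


String 1: 'yvllcl' -> sorted: 'clllvy'
String 2: 'daqbhr' -> sorted: 'abdhqr'
Compare sorted forms: 'clllvy' != 'abdhqr'
Anagram: No


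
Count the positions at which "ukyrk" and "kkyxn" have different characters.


String 1: 'ukyrk'
String 2: 'kkyxn'
Compare each position: pos 0: 'u'!='k', pos 1: 'k'=='k', pos 2: 'y'=='y', pos 3: 'r'!='x', pos 4: 'k'!='n'
Differing positions: 3
Hamming distance: 3


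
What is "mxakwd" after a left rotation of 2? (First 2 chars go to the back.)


Input: 'mxakwd', shift = 2
Operation: split at index 2 and swap parts
Front part s[0:2] = 'mx'
Back part s[2:] = 'akwd'
Rotated = back + front = 'akwd' + 'mx'
Result: akwdmx


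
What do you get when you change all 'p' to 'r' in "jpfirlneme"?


Input string: 'jpfirlneme'
Operation: replace 'p' with 'r'
Positions of 'p': 1
After replacement: jrfirlneme


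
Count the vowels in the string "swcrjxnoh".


Input string: 'swcrjxnoh'
Operation: count vowels (a, e, i, o, u)
Scan: s[0]='s', s[1]='w', s[2]='c', s[3]='r', s[4]='j', s[5]='x', s[6]='n', s[7]='o' (vowel), s[8]='h'
Vowels found: 1
Result: 1


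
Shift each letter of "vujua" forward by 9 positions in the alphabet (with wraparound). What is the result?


Input: 'vujua', shift = 9
Operation: for each letter, (position + 9) mod 26
Mapping: 'v'(21+9=30, 30 mod 26=4)->'e', 'u'(20+9=29, 29 mod 26=3)->'d', 'j'(9+9=18)->'s', 'u'(20+9=29, 29 mod 26=3)->'d', 'a'(0+9=9)->'j'
Result: edsdj


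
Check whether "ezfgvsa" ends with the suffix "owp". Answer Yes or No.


Input string: 'ezfgvsa'
Suffix to check: 'owp'
Last 3 characters of input: 'vsa'
Match: False
Result: No


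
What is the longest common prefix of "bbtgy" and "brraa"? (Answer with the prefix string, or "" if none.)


String 1: 'bbtgy'
String 2: 'brraa'
Compare position by position:
pos 0: 'b' vs 'b' match
pos 1: 'b' vs 'r' differ -> stop
Longest common prefix: "b" (length 1)


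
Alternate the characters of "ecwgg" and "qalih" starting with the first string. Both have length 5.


String 1: 'ecwgg'
String 2: 'qalih'
Operation: alternate characters
Pairs: 'e'+'q', 'c'+'a', 'w'+'l', 'g'+'i', 'g'+'h'
Result: eqcawlgigh


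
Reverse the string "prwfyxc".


Input string: 'prwfyxc'
Operation: reverse character order
Original order: 'p' -> 'r' -> 'w' -> 'f' -> 'y' -> 'x' -> 'c'
Reversed order: 'c' -> 'x' -> 'y' -> 'f' -> 'w' -> 'r' -> 'p'
Result: cxyfwrp


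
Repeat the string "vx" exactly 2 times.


Input string: 'vx'
Operation: repeat 2 times
Concatenation: 'vx' + 'vx'
Result: vxvx


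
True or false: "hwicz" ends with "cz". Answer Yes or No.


Input string: 'hwicz'
Suffix to check: 'cz'
Last 2 characters of input: 'cz'
Match: True
Result: Yes


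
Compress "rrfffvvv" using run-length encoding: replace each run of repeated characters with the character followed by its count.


Input: 'rrfffvvv'
Operation: identify consecutive runs
Runs: 'rr' -> r2, 'fff' -> f3, 'vvv' -> v3
Encoded: r2f3v3


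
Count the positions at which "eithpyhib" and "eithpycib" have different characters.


String 1: 'eithpyhib'
String 2: 'eithpycib'
Compare each position: pos 0: 'e'=='e', pos 1: 'i'=='i', pos 2: 't'=='t', pos 3: 'h'=='h', pos 4: 'p'=='p', pos 5: 'y'=='y', pos 6: 'h'!='c', pos 7: 'i'=='i', pos 8: 'b'=='b'
Differing positions: 1
Hamming distance: 1


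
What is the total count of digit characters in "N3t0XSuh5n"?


Input string: 'N3t0XSuh5n'
Operation: count digit characters (0-9)
Scan: 'N', '3'(digit), 't', '0'(digit), 'X', 'S', 'u', 'h', '5'(digit), 'n'
Digits found: 3
Result: 3


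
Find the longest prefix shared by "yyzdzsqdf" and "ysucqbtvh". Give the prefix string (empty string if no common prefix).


String 1: 'yyzdzsqdf'
String 2: 'ysucqbtvh'
Compare position by position:
pos 0: 'y' vs 'y' match
pos 1: 'y' vs 's' differ -> stop
Longest common prefix: "y" (length 1)


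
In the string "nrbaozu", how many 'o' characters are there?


Input string: 'nrbaozu'
Target character: 'o'
Scan each position: s[4]='o'
Matches found at indices: 4
Total: 1


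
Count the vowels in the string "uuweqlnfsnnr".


Input string: 'uuweqlnfsnnr'
Operation: count vowels (a, e, i, o, u)
Scan: s[0]='u' (vowel), s[1]='u' (vowel), s[2]='w', s[3]='e' (vowel), s[4]='q', s[5]='l', s[6]='n', s[7]='f', s[8]='s', s[9]='n', s[10]='n', s[11]='r'
Vowels found: 3
Result: 3


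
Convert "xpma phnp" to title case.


Input string: 'xpma phnp'
Operation: capitalize first letter of each word
Word transformations: 'xpma'->'Xpma', 'phnp'->'Phnp'
Result: Xpma Phnp


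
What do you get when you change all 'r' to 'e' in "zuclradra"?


Input string: 'zuclradra'
Operation: replace 'r' with 'e'
Positions of 'r': 4, 7
After replacement: zucleadea


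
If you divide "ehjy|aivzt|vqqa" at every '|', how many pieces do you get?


Input string: 'ehjy|aivzt|vqqa'
Delimiter: '|'
Split result: 'ehjy', 'aivzt', 'vqqa'
Number of parts: 3


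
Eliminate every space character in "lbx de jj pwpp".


Input string: 'lbx de jj pwpp'
Operation: remove all spaces
Words: 'lbx', 'de', 'jj', 'pwpp'
Join without spaces: lbxdejjpwpp


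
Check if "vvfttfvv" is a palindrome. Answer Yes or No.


Input string: 'vvfttfvv'
Reversed: 'vvfttfvv'
Compare pairs: s[0]='v' vs s[7]='v' (match), s[1]='v' vs s[6]='v' (match), s[2]='f' vs s[5]='f' (match), s[3]='t' vs s[4]='t' (match)
Palindrome: Yes


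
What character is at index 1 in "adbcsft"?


Input string: 'adbcsft'
Operation: get character at index 1
Index mapping: s[0]='a', s[1]='d'
Result: 'd'


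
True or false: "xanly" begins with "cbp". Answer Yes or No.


Input string: 'xanly'
Prefix to check: 'cbp'
First 3 characters of input: 'xan'
Match: False
Result: No


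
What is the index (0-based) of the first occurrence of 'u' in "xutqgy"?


Input string: 'xutqgy'
Target: 'u'
Scanning left to right: s[0]='x', s[1]='u'
First match at index: 1


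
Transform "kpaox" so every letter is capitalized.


Input string: 'kpaox'
Operation: convert each letter to uppercase
Mapping: 'k'->'K', 'p'->'P', 'a'->'A', 'o'->'O', 'x'->'X'
Result: KPAOX


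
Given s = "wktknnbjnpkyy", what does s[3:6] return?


Input string: 'wktknnbjnpkyy'
Operation: slice [3:6]
Extract characters: s[3]='k', s[4]='n', s[5]='n'
Result: knn


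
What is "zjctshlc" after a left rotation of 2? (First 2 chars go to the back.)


Input: 'zjctshlc', shift = 2
Operation: split at index 2 and swap parts
Front part s[0:2] = 'zj'
Back part s[2:] = 'ctshlc'
Rotated = back + front = 'ctshlc' + 'zj'
Result: ctshlczj


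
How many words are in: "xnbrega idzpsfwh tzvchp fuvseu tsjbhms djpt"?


Input string: 'xnbrega idzpsfwh tzvchp fuvseu tsjbhms djpt'
Operation: split by spaces
Words found: 'xnbrega', 'idzpsfwh', 'tzvchp', 'fuvseu', 'tsjbhms', 'djpt'
Word count: 6


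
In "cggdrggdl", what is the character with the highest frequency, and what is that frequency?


Input: 'cggdrggdl'
Operation: tally each character
Counts: 'c':1, 'd':2, 'g':4, 'l':1, 'r':1
Maximum: 'g' appears 4 times


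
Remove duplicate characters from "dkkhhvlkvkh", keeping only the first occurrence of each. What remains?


Input: 'dkkhhvlkvkh'
Operation: keep first occurrence of each character
Scan: s[0]='d' new -> keep; s[1]='k' new -> keep; s[2]='k' seen -> skip; s[3]='h' new -> keep; s[4]='h' seen -> skip; s[5]='v' new -> keep; s[6]='l' new -> keep; s[7]='k' seen -> skip; s[8]='v' seen -> skip; s[9]='k' seen -> skip; s[10]='h' seen -> skip
Result: dkhvl


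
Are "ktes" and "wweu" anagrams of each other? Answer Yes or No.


String 1: 'ktes' -> sorted: 'ekst'
String 2: 'wweu' -> sorted: 'euww'
Compare sorted forms: 'ekst' != 'euww'
Anagram: No


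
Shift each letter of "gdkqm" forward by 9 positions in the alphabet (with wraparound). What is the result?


Input: 'gdkqm', shift = 9
Operation: for each letter, (position + 9) mod 26
Mapping: 'g'(6+9=15)->'p', 'd'(3+9=12)->'m', 'k'(10+9=19)->'t', 'q'(16+9=25)->'z', 'm'(12+9=21)->'v'
Result: pmtzv


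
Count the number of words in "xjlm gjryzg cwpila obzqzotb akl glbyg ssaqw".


Input string: 'xjlm gjryzg cwpila obzqzotb akl glbyg ssaqw'
Operation: split by spaces
Words found: 'xjlm', 'gjryzg', 'cwpila', 'obzqzotb', 'akl', 'glbyg', 'ssaqw'
Word count: 7


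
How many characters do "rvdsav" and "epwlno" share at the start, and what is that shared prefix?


String 1: 'rvdsav'
String 2: 'epwlno'
Compare position by position:
pos 0: 'r' vs 'e' differ -> stop
Longest common prefix: "" (length 0)


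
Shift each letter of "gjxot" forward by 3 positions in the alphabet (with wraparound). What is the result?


Input: 'gjxot', shift = 3
Operation: for each letter, (position + 3) mod 26
Mapping: 'g'(6+3=9)->'j', 'j'(9+3=12)->'m', 'x'(23+3=26, 26 mod 26=0)->'a', 'o'(14+3=17)->'r', 't'(19+3=22)->'w'
Result: jmarw


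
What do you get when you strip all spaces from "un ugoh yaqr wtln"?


Input string: 'un ugoh yaqr wtln'
Operation: remove all spaces
Words: 'un', 'ugoh', 'yaqr', 'wtln'
Join without spaces: unugohyaqrwtln
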